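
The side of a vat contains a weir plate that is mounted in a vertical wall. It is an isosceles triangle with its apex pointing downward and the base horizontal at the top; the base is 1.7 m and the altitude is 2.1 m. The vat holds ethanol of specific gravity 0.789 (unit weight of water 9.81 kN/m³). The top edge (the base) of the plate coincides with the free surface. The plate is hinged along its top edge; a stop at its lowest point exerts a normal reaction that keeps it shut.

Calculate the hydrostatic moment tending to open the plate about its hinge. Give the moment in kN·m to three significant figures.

γ = 0.789 × 9.81 = 7.74009 kN/m³.
With the apex down, the centroid sits h/3 = 2.1/3 = 0.7 m below the base (the top edge), so the centroid depth is h_c = 0.7 m.
A = ½ × 1.7 × 2.1 = 1.785 m².
Resultant F = γ·h_c·A = 7.74009 × 0.7 × 1.785 = 9.67124 kN.
I_c = b·h³/36 = 1.7 × 2.1³/36 = 0.437325 m⁴.
Centre of pressure: y_p = y_c + I_c/(y_c·A) = 0.7 + 0.437325/(0.7 × 1.785) = 0.7 + 0.35 = 1.05 m along the plane.
The resultant acts 0.7 + 0.35 = 1.05 m (along the plate) below the hinge at the top edge, so the moment about the hinge is M = F × 1.05 = 9.67124 × 1.05 = 10.1548 kN·m.

M ≈ 10.2 kN·m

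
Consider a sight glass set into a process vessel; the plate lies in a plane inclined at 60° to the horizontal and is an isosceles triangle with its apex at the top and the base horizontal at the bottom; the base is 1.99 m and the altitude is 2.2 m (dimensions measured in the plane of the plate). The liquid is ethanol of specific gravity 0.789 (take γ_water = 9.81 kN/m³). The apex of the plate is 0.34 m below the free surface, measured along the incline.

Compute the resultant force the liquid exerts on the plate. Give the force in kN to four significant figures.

γ = 0.789 × 9.81 = 7.74009 kN/m³.
Let θ = 60° be the plate's angle to the horizontal; measure y along the incline from where the plane meets the free surface. Vertical depth h = y·sinθ with sinθ = 0.866025.
With the apex up, the centroid sits 2h/3 = 2 × 2.2/3 = 1.46667 m below the apex, so y_c = 0.34 + 1.46667 = 1.80667 m and h_c = 1.80667 × 0.866025 = 1.56462 m.
A = ½ × 1.99 × 2.2 = 2.189 m².
Resultant F = γ·h_c·A = 7.74009 × 1.56462 × 2.189 = 26.5094 kN.

F ≈ 26.51 kN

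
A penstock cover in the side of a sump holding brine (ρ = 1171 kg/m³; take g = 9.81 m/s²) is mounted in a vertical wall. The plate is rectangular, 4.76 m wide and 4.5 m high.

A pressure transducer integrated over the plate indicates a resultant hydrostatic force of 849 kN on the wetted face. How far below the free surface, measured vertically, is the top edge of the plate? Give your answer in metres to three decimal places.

d_top ≈ 1.200 m

γ = ρg = 1171 × 9.81 / 1000 = 11.48751 kN/m³.
A = 4.76 × 4.5 = 21.42 m².
From F = γ·h_c·A, the centroid depth is h_c = 849/(11.48751 × 21.42) = 3.45034 m.
The centroid lies 4.5/2 = 2.25 m below the top edge, so the top edge sits at h_top = 3.45034 − 2.25 = 1.20034 m below the surface.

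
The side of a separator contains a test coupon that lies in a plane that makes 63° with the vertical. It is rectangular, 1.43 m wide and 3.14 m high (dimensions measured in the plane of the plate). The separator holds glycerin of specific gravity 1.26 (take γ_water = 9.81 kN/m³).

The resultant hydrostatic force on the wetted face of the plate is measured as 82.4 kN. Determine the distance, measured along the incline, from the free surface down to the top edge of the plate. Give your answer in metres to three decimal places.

y_top ≈ 1.700 m

γ = 1.26 × 9.81 = 12.3606 kN/m³.
A = 1.43 × 3.14 = 4.4902 m².
From F = γ·h_c·A, the centroid depth is h_c = 82.4/(12.3606 × 4.4902) = 1.48464 m.
The plate makes 63° with the vertical, i.e. θ = 90° − 63° = 27° to the horizontal. Measuring y along the incline from the free-surface line, vertical depth h = y·sinθ with sinθ = 0.453990.
Along the incline, y_c = h_c/sinθ = 1.48464/0.453990 = 3.2702 m.
The centroid lies 3.14/2 = 1.57 m below the top edge, so the top edge sits at y_top = 3.2702 − 1.57 = 1.7002 m along the incline.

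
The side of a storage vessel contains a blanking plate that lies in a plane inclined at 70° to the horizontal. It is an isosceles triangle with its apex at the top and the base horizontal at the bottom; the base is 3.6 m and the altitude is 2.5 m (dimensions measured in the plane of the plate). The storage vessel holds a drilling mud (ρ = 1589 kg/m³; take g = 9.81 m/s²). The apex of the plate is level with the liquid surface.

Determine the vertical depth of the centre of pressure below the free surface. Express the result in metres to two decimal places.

h_p = 1.76 m

γ = ρg = 1589 × 9.81 / 1000 = 15.58809 kN/m³.
Let θ = 70° be the plate's angle to the horizontal; measure y along the incline from where the plane meets the free surface. Vertical depth h = y·sinθ with sinθ = 0.939693.
With the apex up, the centroid sits 2h/3 = 2 × 2.5/3 = 1.66667 m below the apex, so y_c = 1.66667 m and h_c = 1.66667 × 0.939693 = 1.56616 m.
A = ½ × 3.6 × 2.5 = 4.5 m².
Resultant F = γ·h_c·A = 15.58809 × 1.56616 × 4.5 = 109.86 kN.
I_c = b·h³/36 = 3.6 × 2.5³/36 = 1.5625 m⁴.
Centre of pressure: y_p = y_c + I_c/(y_c·A) = 1.66667 + 1.5625/(1.66667 × 4.5) = 1.66667 + 0.208333 = 1.875 m along the plane.
Vertically, h_p = y_p·sinθ = 1.875 × 0.939693 = 1.76192 m.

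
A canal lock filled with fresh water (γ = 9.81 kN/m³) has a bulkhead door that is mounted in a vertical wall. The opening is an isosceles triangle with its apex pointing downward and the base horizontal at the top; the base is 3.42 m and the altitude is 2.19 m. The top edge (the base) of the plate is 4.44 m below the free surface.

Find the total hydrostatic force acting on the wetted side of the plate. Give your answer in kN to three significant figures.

F ≈ 190 kN

γ = 9.81 kN/m³.
With the apex down, the centroid sits h/3 = 2.19/3 = 0.73 m below the base (the top edge), so the centroid depth is h_c = 4.44 + 0.73 = 5.17 m.
A = ½ × 3.42 × 2.19 = 3.7449 m².
Resultant F = γ·h_c·A = 9.81 × 5.17 × 3.7449 = 189.933 kN.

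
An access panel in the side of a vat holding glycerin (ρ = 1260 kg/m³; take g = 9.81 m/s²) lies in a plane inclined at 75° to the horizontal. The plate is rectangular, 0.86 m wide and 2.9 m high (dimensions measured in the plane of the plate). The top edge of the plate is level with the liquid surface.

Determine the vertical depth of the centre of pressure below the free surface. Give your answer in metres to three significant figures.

h_p = 1.87 m

γ = ρg = 1260 × 9.81 / 1000 = 12.3606 kN/m³.
Let θ = 75° be the plate's angle to the horizontal; measure y along the incline from where the plane meets the free surface. Vertical depth h = y·sinθ with sinθ = 0.965926.
The centroid lies 2.9/2 = 1.45 m below the top edge, so y_c = 1.45 m and h_c = 1.45 × 0.965926 = 1.40059 m.
A = 0.86 × 2.9 = 2.494 m².
Resultant F = γ·h_c·A = 12.3606 × 1.40059 × 2.494 = 43.1765 kN.
I_c = b·h³/12 = 0.86 × 2.9³/12 = 1.74788 m⁴.
Centre of pressure: y_p = y_c + I_c/(y_c·A) = 1.45 + 1.74788/(1.45 × 2.494) = 1.45 + 0.483334 = 1.93333 m along the plane.
Vertically, h_p = y_p·sinθ = 1.93333 × 0.965926 = 1.86745 m.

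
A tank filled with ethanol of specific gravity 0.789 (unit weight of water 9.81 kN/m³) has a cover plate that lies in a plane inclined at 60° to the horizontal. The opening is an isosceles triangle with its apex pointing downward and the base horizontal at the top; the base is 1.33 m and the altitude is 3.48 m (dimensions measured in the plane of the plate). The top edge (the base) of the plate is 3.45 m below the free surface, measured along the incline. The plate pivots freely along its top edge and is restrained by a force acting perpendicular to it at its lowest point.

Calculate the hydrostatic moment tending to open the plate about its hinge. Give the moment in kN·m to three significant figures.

M ≈ 93.4 kN·m

γ = 0.789 × 9.81 = 7.74009 kN/m³.
Let θ = 60° be the plate's angle to the horizontal; measure y along the incline from where the plane meets the free surface. Vertical depth h = y·sinθ with sinθ = 0.866025.
With the apex down, the centroid sits h/3 = 3.48/3 = 1.16 m below the base (the top edge), so y_c = 3.45 + 1.16 = 4.61 m and h_c = 4.61 × 0.866025 = 3.99238 m.
A = ½ × 1.33 × 3.48 = 2.3142 m².
Resultant F = γ·h_c·A = 7.74009 × 3.99238 × 2.3142 = 71.512 kN.
I_c = b·h³/36 = 1.33 × 3.48³/36 = 1.55699 m⁴.
Centre of pressure: y_p = y_c + I_c/(y_c·A) = 4.61 + 1.55699/(4.61 × 2.3142) = 4.61 + 0.145943 = 4.75594 m along the plane.
The resultant acts 1.16 + 0.145943 = 1.30594 m (along the plate) below the hinge at the top edge, so the moment about the hinge is M = F × 1.30594 = 71.512 × 1.30594 = 93.3904 kN·m.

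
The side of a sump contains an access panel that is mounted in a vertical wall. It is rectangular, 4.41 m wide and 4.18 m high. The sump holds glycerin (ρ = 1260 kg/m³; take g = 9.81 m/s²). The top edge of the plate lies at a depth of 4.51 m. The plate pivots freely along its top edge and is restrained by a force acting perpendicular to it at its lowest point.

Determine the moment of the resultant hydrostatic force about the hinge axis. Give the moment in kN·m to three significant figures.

M ≈ 3470 kN·m

γ = ρg = 1260 × 9.81 / 1000 = 12.3606 kN/m³.
The centroid lies 4.18/2 = 2.09 m below the top edge, so the centroid depth is h_c = 4.51 + 2.09 = 6.6 m.
A = 4.41 × 4.18 = 18.4338 m².
Resultant F = γ·h_c·A = 12.3606 × 6.6 × 18.4338 = 1503.83 kN.
I_c = b·h³/12 = 4.41 × 4.18³/12 = 26.8402 m⁴.
Centre of pressure: y_p = y_c + I_c/(y_c·A) = 6.6 + 26.8402/(6.6 × 18.4338) = 6.6 + 0.220611 = 6.82061 m along the plane.
The resultant acts 2.09 + 0.220611 = 2.31061 m (along the plate) below the hinge at the top edge, so the moment about the hinge is M = F × 2.31061 = 1503.83 × 2.31061 = 3474.76 kN·m.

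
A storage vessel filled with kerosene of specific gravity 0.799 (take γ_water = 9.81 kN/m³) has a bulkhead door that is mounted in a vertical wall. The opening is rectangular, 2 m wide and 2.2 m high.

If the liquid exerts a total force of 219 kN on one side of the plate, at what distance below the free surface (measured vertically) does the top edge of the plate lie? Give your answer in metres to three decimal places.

γ = 0.799 × 9.81 = 7.83819 kN/m³.
A = 2 × 2.2 = 4.4 m².
From F = γ·h_c·A, the centroid depth is h_c = 219/(7.83819 × 4.4) = 6.35003 m.
The centroid lies 2.2/2 = 1.1 m below the top edge, so the top edge sits at h_top = 6.35003 − 1.1 = 5.25003 m below the surface.

d_top ≈ 5.250 m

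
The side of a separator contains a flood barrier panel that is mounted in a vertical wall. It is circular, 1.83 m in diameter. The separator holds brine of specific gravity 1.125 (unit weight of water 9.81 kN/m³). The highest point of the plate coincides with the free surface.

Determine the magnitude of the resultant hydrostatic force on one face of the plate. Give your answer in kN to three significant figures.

F ≈ 26.6 kN

γ = 1.125 × 9.81 = 11.03625 kN/m³.
The centroid is at the centre, 0.915 m below the top of the plate, so the centroid depth is h_c = 0.915 m.
A = π(0.915)² = 2.63022 m².
Resultant F = γ·h_c·A = 11.03625 × 0.915 × 2.63022 = 26.5604 kN.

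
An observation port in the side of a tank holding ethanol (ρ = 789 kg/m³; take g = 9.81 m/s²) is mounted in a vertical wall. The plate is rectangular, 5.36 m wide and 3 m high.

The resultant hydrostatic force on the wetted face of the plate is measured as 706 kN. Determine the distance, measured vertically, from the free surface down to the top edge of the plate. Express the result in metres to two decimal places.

d_top ≈ 4.17 m

γ = ρg = 789 × 9.81 / 1000 = 7.74009 kN/m³.
A = 5.36 × 3 = 16.08 m².
From F = γ·h_c·A, the centroid depth is h_c = 706/(7.74009 × 16.08) = 5.67248 m.
The centroid lies 3/2 = 1.5 m below the top edge, so the top edge sits at h_top = 5.67248 − 1.5 = 4.17248 m below the surface.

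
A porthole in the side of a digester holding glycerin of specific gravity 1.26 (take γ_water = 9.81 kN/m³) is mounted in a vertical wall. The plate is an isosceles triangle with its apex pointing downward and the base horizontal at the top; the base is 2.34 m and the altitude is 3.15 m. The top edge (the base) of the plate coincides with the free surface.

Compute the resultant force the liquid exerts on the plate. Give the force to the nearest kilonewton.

γ = 1.26 × 9.81 = 12.3606 kN/m³.
With the apex down, the centroid sits h/3 = 3.15/3 = 1.05 m below the base (the top edge), so the centroid depth is h_c = 1.05 m.
A = ½ × 2.34 × 3.15 = 3.6855 m².
Resultant F = γ·h_c·A = 12.3606 × 1.05 × 3.6855 = 47.8327 kN.

F ≈ 48 kN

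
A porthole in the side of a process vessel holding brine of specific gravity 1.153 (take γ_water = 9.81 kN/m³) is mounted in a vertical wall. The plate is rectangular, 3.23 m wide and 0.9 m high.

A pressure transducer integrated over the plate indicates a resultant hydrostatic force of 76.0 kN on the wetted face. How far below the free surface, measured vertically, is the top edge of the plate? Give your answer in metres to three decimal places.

d_top ≈ 1.861 m

γ = 1.153 × 9.81 = 11.31093 kN/m³.
A = 3.23 × 0.9 = 2.907 m².
From F = γ·h_c·A, the centroid depth is h_c = 76.0/(11.31093 × 2.907) = 2.31137 m.
The centroid lies 0.9/2 = 0.45 m below the top edge, so the top edge sits at h_top = 2.31137 − 0.45 = 1.86137 m below the surface.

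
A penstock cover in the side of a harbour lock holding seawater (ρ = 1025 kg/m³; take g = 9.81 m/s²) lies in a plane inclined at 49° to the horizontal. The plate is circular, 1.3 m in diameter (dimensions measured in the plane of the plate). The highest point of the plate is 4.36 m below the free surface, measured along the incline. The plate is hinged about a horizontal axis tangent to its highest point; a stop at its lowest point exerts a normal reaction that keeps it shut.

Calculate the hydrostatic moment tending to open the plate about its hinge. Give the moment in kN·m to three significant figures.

γ = ρg = 1025 × 9.81 / 1000 = 10.05525 kN/m³.
Let θ = 49° be the plate's angle to the horizontal; measure y along the incline from where the plane meets the free surface. Vertical depth h = y·sinθ with sinθ = 0.754710.
The centroid is at the centre, 0.65 m below the top of the plate, so y_c = 4.36 + 0.65 = 5.01 m and h_c = 5.01 × 0.754710 = 3.7811 m.
A = π(0.65)² = 1.32732 m².
Resultant F = γ·h_c·A = 10.05525 × 3.7811 × 1.32732 = 50.4646 kN.
I_c = πr⁴/4 = π × 0.65⁴/4 = 0.140198 m⁴.
Centre of pressure: y_p = y_c + I_c/(y_c·A) = 5.01 + 0.140198/(5.01 × 1.32732) = 5.01 + 0.0210828 = 5.03108 m along the plane.
The resultant acts 0.65 + 0.0210828 = 0.671083 m (along the plate) below the hinge at the top edge, so the moment about the hinge is M = F × 0.671083 = 50.4646 × 0.671083 = 33.8659 kN·m.

M ≈ 33.9 kN·m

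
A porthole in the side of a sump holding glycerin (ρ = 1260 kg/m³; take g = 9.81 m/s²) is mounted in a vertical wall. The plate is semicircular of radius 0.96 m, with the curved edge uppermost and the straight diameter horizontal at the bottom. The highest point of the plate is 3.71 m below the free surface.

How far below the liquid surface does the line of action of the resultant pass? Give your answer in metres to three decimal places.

h_p = 4.278 m

γ = ρg = 1260 × 9.81 / 1000 = 12.3606 kN/m³.
The centroid lies 4r/(3π) = 0.407437 m above the diameter, so r − 4r/(3π) = 0.96 − 0.407437 = 0.552563 m below the topmost point, so the centroid depth is h_c = 3.71 + 0.552563 = 4.26256 m.
A = πr²/2 = π × 0.96²/2 = 1.44765 m².
Resultant F = γ·h_c·A = 12.3606 × 4.26256 × 1.44765 = 76.2735 kN.
I_c = (π/8 − 8/(9π))·r⁴ = 0.109757 × 0.96⁴ = 0.0932217 m⁴.
Centre of pressure: y_p = y_c + I_c/(y_c·A) = 4.26256 + 0.0932217/(4.26256 × 1.44765) = 4.26256 + 0.0151072 = 4.27767 m along the plane.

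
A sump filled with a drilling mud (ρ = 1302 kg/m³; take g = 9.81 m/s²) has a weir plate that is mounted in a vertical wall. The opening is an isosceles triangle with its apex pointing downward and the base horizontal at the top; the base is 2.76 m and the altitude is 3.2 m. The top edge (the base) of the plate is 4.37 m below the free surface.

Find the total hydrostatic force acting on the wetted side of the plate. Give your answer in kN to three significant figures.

γ = ρg = 1302 × 9.81 / 1000 = 12.77262 kN/m³.
With the apex down, the centroid sits h/3 = 3.2/3 = 1.06667 m below the base (the top edge), so the centroid depth is h_c = 4.37 + 1.06667 = 5.43667 m.
A = ½ × 2.76 × 3.2 = 4.416 m².
Resultant F = γ·h_c·A = 12.77262 × 5.43667 × 4.416 = 306.649 kN.

F ≈ 307 kN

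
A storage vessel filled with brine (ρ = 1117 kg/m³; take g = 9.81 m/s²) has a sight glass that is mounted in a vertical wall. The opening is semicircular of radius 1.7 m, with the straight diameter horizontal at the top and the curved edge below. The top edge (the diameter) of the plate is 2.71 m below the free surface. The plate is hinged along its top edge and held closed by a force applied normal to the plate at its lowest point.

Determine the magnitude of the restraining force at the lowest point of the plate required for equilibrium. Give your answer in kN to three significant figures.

P ≈ 78.4 kN

γ = ρg = 1117 × 9.81 / 1000 = 10.95777 kN/m³.
The centroid of a semicircle lies 4r/(3π) = 0.721502 m from the diameter, here below the top edge, so the centroid depth is h_c = 2.71 + 0.721502 = 3.4315 m.
A = πr²/2 = π × 1.7²/2 = 4.5396 m².
Resultant F = γ·h_c·A = 10.95777 × 3.4315 × 4.5396 = 170.696 kN.
I_c = (π/8 − 8/(9π))·r⁴ = 0.109757 × 1.7⁴ = 0.916701 m⁴.
Centre of pressure: y_p = y_c + I_c/(y_c·A) = 3.4315 + 0.916701/(3.4315 × 4.5396) = 3.4315 + 0.0588472 = 3.49035 m along the plane.
The resultant acts 0.721502 + 0.0588472 = 0.780349 m (along the plate) below the hinge at the top edge, so the moment about the hinge is M = F × 0.780349 = 170.696 × 0.780349 = 133.202 kN·m.
A normal force at the bottom, 1.7 m from the hinge, must supply this moment: P = 133.202/1.7 = 78.3541 kN.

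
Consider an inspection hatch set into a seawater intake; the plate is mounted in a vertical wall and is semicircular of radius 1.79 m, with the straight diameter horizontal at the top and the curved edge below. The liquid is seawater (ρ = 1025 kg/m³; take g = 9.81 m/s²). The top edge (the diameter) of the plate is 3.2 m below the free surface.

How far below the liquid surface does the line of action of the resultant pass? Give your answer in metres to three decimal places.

h_p = 4.016 m

γ = ρg = 1025 × 9.81 / 1000 = 10.05525 kN/m³.
The centroid of a semicircle lies 4r/(3π) = 0.7597 m from the diameter, here below the top edge, so the centroid depth is h_c = 3.2 + 0.7597 = 3.9597 m.
A = πr²/2 = π × 1.79²/2 = 5.03299 m².
Resultant F = γ·h_c·A = 10.05525 × 3.9597 × 5.03299 = 200.392 kN.
I_c = (π/8 − 8/(9π))·r⁴ = 0.109757 × 1.79⁴ = 1.12679 m⁴.
Centre of pressure: y_p = y_c + I_c/(y_c·A) = 3.9597 + 1.12679/(3.9597 × 5.03299) = 3.9597 + 0.0565398 = 4.01624 m along the plane.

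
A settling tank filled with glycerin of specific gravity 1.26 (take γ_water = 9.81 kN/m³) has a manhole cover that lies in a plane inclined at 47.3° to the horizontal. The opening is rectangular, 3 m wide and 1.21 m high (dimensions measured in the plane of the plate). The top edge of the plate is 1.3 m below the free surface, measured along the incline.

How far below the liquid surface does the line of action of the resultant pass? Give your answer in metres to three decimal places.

γ = 1.26 × 9.81 = 12.3606 kN/m³.
Let θ = 47.3° be the plate's angle to the horizontal; measure y along the incline from where the plane meets the free surface. Vertical depth h = y·sinθ with sinθ = 0.734915.
The centroid lies 1.21/2 = 0.605 m below the top edge, so y_c = 1.3 + 0.605 = 1.905 m and h_c = 1.905 × 0.734915 = 1.40001 m.
A = 3 × 1.21 = 3.63 m².
Resultant F = γ·h_c·A = 12.3606 × 1.40001 × 3.63 = 62.817 kN.
I_c = b·h³/12 = 3 × 1.21³/12 = 0.44289 m⁴.
Centre of pressure: y_p = y_c + I_c/(y_c·A) = 1.905 + 0.44289/(1.905 × 3.63) = 1.905 + 0.0640463 = 1.96905 m along the plane.
Vertically, h_p = y_p·sinθ = 1.96905 × 0.734915 = 1.44708 m.

h_p = 1.447 m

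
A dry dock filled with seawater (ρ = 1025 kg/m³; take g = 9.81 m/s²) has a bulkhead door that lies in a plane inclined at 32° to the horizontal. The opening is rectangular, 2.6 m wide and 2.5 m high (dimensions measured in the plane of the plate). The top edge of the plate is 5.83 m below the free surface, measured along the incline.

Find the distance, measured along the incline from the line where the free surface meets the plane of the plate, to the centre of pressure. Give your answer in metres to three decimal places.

γ = ρg = 1025 × 9.81 / 1000 = 10.05525 kN/m³.
Let θ = 32° be the plate's angle to the horizontal; measure y along the incline from where the plane meets the free surface. Vertical depth h = y·sinθ with sinθ = 0.529919.
The centroid lies 2.5/2 = 1.25 m below the top edge, so y_c = 5.83 + 1.25 = 7.08 m and h_c = 7.08 × 0.529919 = 3.75183 m.
A = 2.6 × 2.5 = 6.5 m².
Resultant F = γ·h_c·A = 10.05525 × 3.75183 × 6.5 = 245.216 kN.
I_c = b·h³/12 = 2.6 × 2.5³/12 = 3.38542 m⁴.
Centre of pressure: y_p = y_c + I_c/(y_c·A) = 7.08 + 3.38542/(7.08 × 6.5) = 7.08 + 0.0735641 = 7.15356 m along the plane.

y_p = 7.154 m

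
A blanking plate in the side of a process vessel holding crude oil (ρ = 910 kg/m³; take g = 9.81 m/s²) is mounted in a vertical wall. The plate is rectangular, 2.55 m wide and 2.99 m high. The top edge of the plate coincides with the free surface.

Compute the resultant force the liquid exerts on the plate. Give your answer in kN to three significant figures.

γ = ρg = 910 × 9.81 / 1000 = 8.9271 kN/m³.
The centroid lies 2.99/2 = 1.495 m below the top edge, so the centroid depth is h_c = 1.495 m.
A = 2.55 × 2.99 = 7.6245 m².
Resultant F = γ·h_c·A = 8.9271 × 1.495 × 7.6245 = 101.757 kN.

F ≈ 102 kN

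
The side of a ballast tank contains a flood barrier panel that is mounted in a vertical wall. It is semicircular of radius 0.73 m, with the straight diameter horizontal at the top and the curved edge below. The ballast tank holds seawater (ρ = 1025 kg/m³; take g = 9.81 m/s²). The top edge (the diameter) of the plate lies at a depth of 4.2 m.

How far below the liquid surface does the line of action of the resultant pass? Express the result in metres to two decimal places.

γ = ρg = 1025 × 9.81 / 1000 = 10.05525 kN/m³.
The centroid of a semicircle lies 4r/(3π) = 0.309822 m from the diameter, here below the top edge, so the centroid depth is h_c = 4.2 + 0.309822 = 4.50982 m.
A = πr²/2 = π × 0.73²/2 = 0.837077 m².
Resultant F = γ·h_c·A = 10.05525 × 4.50982 × 0.837077 = 37.9592 kN.
I_c = (π/8 − 8/(9π))·r⁴ = 0.109757 × 0.73⁴ = 0.0311691 m⁴.
Centre of pressure: y_p = y_c + I_c/(y_c·A) = 4.50982 + 0.0311691/(4.50982 × 0.837077) = 4.50982 + 0.00825657 = 4.51808 m along the plane.

h_p = 4.52 m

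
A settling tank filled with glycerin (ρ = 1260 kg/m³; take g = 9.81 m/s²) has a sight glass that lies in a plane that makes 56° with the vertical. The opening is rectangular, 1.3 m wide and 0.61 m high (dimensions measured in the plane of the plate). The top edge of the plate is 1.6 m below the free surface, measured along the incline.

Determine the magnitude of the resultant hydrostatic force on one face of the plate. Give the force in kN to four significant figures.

γ = ρg = 1260 × 9.81 / 1000 = 12.3606 kN/m³.
The plate makes 56° with the vertical, i.e. θ = 90° − 56° = 34° to the horizontal. Measuring y along the incline from the free-surface line, vertical depth h = y·sinθ with sinθ = 0.559193.
The centroid lies 0.61/2 = 0.305 m below the top edge, so y_c = 1.6 + 0.305 = 1.905 m and h_c = 1.905 × 0.559193 = 1.06526 m.
A = 1.3 × 0.61 = 0.793 m².
Resultant F = γ·h_c·A = 12.3606 × 1.06526 × 0.793 = 10.4416 kN.

F ≈ 10.44 kN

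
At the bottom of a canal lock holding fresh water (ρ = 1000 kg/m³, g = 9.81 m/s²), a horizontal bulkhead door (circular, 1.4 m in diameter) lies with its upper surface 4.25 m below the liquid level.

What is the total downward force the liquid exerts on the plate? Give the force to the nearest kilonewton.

F ≈ 64 kN

γ = ρg = 1000 × 9.81 = 9810 N/m³ = 9.81 kN/m³.
The plate is horizontal, so pressure is uniform at p = γ·h = 9.81 × 4.25 = 41.6925 kN/m².
A = π(0.7)² = 1.53938 m².
F = p·A = 41.6925 × 1.53938 = 64.1806 kN.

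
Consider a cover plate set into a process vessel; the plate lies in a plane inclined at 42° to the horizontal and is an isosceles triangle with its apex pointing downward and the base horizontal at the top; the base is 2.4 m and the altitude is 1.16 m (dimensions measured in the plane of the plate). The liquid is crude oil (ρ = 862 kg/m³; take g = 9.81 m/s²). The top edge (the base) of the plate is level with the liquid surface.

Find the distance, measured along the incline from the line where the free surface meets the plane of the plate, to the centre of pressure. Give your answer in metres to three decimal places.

γ = ρg = 862 × 9.81 / 1000 = 8.45622 kN/m³.
Let θ = 42° be the plate's angle to the horizontal; measure y along the incline from where the plane meets the free surface. Vertical depth h = y·sinθ with sinθ = 0.669131.
With the apex down, the centroid sits h/3 = 1.16/3 = 0.386667 m below the base (the top edge), so y_c = 0.386667 m and h_c = 0.386667 × 0.669131 = 0.258731 m.
A = ½ × 2.4 × 1.16 = 1.392 m².
Resultant F = γ·h_c·A = 8.45622 × 0.258731 × 1.392 = 3.04554 kN.
I_c = b·h³/36 = 2.4 × 1.16³/36 = 0.10406 m⁴.
Centre of pressure: y_p = y_c + I_c/(y_c·A) = 0.386667 + 0.10406/(0.386667 × 1.392) = 0.386667 + 0.193334 = 0.580001 m along the plane.

y_p = 0.580 m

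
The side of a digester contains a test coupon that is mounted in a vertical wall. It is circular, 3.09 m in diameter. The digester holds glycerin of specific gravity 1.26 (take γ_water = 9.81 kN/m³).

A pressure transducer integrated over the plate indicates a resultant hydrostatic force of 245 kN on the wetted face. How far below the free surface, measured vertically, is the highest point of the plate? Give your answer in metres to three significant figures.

d_top ≈ 1.10 m

γ = 1.26 × 9.81 = 12.3606 kN/m³.
A = π(1.545)² = 7.49906 m².
From F = γ·h_c·A, the centroid depth is h_c = 245/(12.3606 × 7.49906) = 2.64314 m.
The centroid is at the centre, 1.545 m below the top of the plate, so the highest point sits at h_top = 2.64314 − 1.545 = 1.09814 m below the surface.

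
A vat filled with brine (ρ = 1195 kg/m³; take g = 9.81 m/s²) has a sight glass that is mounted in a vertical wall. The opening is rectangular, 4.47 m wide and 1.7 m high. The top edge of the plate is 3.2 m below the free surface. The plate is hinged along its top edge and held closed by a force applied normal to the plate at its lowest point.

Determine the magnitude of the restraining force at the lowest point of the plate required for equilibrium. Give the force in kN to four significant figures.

P ≈ 193.0 kN

γ = ρg = 1195 × 9.81 / 1000 = 11.72295 kN/m³.
The centroid lies 1.7/2 = 0.85 m below the top edge, so the centroid depth is h_c = 3.2 + 0.85 = 4.05 m.
A = 4.47 × 1.7 = 7.599 m².
Resultant F = γ·h_c·A = 11.72295 × 4.05 × 7.599 = 360.785 kN.
I_c = b·h³/12 = 4.47 × 1.7³/12 = 1.83009 m⁴.
Centre of pressure: y_p = y_c + I_c/(y_c·A) = 4.05 + 1.83009/(4.05 × 7.599) = 4.05 + 0.0594649 = 4.10946 m along the plane.
The resultant acts 0.85 + 0.0594649 = 0.909465 m (along the plate) below the hinge at the top edge, so the moment about the hinge is M = F × 0.909465 = 360.785 × 0.909465 = 328.121 kN·m.
A normal force at the bottom, 1.7 m from the hinge, must supply this moment: P = 328.121/1.7 = 193.012 kN.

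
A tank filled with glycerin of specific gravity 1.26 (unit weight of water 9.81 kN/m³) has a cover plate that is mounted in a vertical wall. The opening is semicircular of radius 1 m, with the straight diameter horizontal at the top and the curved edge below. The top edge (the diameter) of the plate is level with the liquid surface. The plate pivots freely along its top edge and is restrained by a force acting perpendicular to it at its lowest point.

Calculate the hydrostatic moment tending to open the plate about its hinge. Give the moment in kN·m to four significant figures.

M ≈ 4.854 kN·m

γ = 1.26 × 9.81 = 12.3606 kN/m³.
The centroid of a semicircle lies 4r/(3π) = 0.424413 m from the diameter, here below the top edge, so the centroid depth is h_c = 0.424413 m.
A = πr²/2 = π × 1²/2 = 1.5708 m².
Resultant F = γ·h_c·A = 12.3606 × 0.424413 × 1.5708 = 8.24042 kN.
I_c = (π/8 − 8/(9π))·r⁴ = 0.109757 × 1⁴ = 0.109757 m⁴.
Centre of pressure: y_p = y_c + I_c/(y_c·A) = 0.424413 + 0.109757/(0.424413 × 1.5708) = 0.424413 + 0.164635 = 0.589048 m along the plane.
The resultant acts 0.424413 + 0.164635 = 0.589048 m (along the plate) below the hinge at the top edge, so the moment about the hinge is M = F × 0.589048 = 8.24042 × 0.589048 = 4.854 kN·m.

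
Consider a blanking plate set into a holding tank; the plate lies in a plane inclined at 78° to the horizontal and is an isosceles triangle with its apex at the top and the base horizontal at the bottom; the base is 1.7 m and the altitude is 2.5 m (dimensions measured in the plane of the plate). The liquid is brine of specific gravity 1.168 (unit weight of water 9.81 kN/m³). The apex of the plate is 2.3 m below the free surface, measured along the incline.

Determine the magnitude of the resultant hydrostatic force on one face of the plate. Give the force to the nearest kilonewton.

F ≈ 94 kN

γ = 1.168 × 9.81 = 11.45808 kN/m³.
Let θ = 78° be the plate's angle to the horizontal; measure y along the incline from where the plane meets the free surface. Vertical depth h = y·sinθ with sinθ = 0.978148.
With the apex up, the centroid sits 2h/3 = 2 × 2.5/3 = 1.66667 m below the apex, so y_c = 2.3 + 1.66667 = 3.96667 m and h_c = 3.96667 × 0.978148 = 3.87999 m.
A = ½ × 1.7 × 2.5 = 2.125 m².
Resultant F = γ·h_c·A = 11.45808 × 3.87999 × 2.125 = 94.4716 kN.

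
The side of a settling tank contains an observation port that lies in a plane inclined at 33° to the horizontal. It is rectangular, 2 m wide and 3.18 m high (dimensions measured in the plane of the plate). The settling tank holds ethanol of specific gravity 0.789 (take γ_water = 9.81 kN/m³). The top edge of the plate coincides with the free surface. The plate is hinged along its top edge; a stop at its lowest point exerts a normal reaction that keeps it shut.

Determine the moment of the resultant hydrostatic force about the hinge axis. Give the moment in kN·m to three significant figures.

M ≈ 90.4 kN·m

γ = 0.789 × 9.81 = 7.74009 kN/m³.
Let θ = 33° be the plate's angle to the horizontal; measure y along the incline from where the plane meets the free surface. Vertical depth h = y·sinθ with sinθ = 0.544639.
The centroid lies 3.18/2 = 1.59 m below the top edge, so y_c = 1.59 m and h_c = 1.59 × 0.544639 = 0.865976 m.
A = 2 × 3.18 = 6.36 m².
Resultant F = γ·h_c·A = 7.74009 × 0.865976 × 6.36 = 42.6294 kN.
I_c = b·h³/12 = 2 × 3.18³/12 = 5.35957 m⁴.
Centre of pressure: y_p = y_c + I_c/(y_c·A) = 1.59 + 5.35957/(1.59 × 6.36) = 1.59 + 0.53 = 2.12 m along the plane.
The resultant acts 1.59 + 0.53 = 2.12 m (along the plate) below the hinge at the top edge, so the moment about the hinge is M = F × 2.12 = 42.6294 × 2.12 = 90.3743 kN·m.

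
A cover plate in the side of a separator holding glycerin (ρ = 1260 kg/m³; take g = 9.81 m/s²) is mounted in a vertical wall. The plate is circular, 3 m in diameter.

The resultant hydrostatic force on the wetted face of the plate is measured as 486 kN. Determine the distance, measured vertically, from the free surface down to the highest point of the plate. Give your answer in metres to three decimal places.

d_top ≈ 4.062 m

γ = ρg = 1260 × 9.81 / 1000 = 12.3606 kN/m³.
A = π(1.5)² = 7.06858 m².
From F = γ·h_c·A, the centroid depth is h_c = 486/(12.3606 × 7.06858) = 5.56243 m.
The centroid is at the centre, 1.5 m below the top of the plate, so the highest point sits at h_top = 5.56243 − 1.5 = 4.06243 m below the surface.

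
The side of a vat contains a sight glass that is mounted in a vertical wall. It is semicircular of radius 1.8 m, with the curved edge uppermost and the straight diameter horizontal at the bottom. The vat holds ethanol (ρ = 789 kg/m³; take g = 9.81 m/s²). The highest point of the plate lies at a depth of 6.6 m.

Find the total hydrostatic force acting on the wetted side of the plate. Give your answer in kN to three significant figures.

γ = ρg = 789 × 9.81 / 1000 = 7.74009 kN/m³.
The centroid lies 4r/(3π) = 0.763944 m above the diameter, so r − 4r/(3π) = 1.8 − 0.763944 = 1.03606 m below the topmost point, so the centroid depth is h_c = 6.6 + 1.03606 = 7.63606 m.
A = πr²/2 = π × 1.8²/2 = 5.08938 m².
Resultant F = γ·h_c·A = 7.74009 × 7.63606 × 5.08938 = 300.802 kN.

F ≈ 301 kN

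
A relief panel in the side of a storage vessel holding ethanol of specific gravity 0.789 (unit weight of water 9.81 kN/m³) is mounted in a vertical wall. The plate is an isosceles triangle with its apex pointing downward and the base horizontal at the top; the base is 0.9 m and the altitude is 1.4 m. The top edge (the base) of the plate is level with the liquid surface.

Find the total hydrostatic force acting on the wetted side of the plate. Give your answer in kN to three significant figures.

γ = 0.789 × 9.81 = 7.74009 kN/m³.
With the apex down, the centroid sits h/3 = 1.4/3 = 0.466667 m below the base (the top edge), so the centroid depth is h_c = 0.466667 m.
A = ½ × 0.9 × 1.4 = 0.63 m².
Resultant F = γ·h_c·A = 7.74009 × 0.466667 × 0.63 = 2.27559 kN.

F ≈ 2.28 kN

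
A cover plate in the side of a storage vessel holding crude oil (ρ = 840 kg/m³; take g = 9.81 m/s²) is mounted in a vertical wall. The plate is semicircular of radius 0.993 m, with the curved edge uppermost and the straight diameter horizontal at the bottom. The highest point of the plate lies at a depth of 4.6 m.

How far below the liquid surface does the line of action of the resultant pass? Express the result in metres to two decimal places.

h_p = 5.18 m

γ = ρg = 840 × 9.81 / 1000 = 8.2404 kN/m³.
The centroid lies 4r/(3π) = 0.421442 m above the diameter, so r − 4r/(3π) = 0.993 − 0.421442 = 0.571558 m below the topmost point, so the centroid depth is h_c = 4.6 + 0.571558 = 5.17156 m.
A = πr²/2 = π × 0.993²/2 = 1.54888 m².
Resultant F = γ·h_c·A = 8.2404 × 5.17156 × 1.54888 = 66.0066 kN.
I_c = (π/8 − 8/(9π))·r⁴ = 0.109757 × 0.993⁴ = 0.106716 m⁴.
Centre of pressure: y_p = y_c + I_c/(y_c·A) = 5.17156 + 0.106716/(5.17156 × 1.54888) = 5.17156 + 0.0133226 = 5.18488 m along the plane.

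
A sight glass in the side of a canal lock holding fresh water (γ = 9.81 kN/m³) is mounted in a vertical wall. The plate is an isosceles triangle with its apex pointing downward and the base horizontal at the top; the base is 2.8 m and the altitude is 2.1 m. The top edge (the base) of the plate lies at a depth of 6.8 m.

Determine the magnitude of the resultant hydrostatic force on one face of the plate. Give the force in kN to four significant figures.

F ≈ 216.3 kN

γ = 9.81 kN/m³.
With the apex down, the centroid sits h/3 = 2.1/3 = 0.7 m below the base (the top edge), so the centroid depth is h_c = 6.8 + 0.7 = 7.5 m.
A = ½ × 2.8 × 2.1 = 2.94 m².
Resultant F = γ·h_c·A = 9.81 × 7.5 × 2.94 = 216.31 kN.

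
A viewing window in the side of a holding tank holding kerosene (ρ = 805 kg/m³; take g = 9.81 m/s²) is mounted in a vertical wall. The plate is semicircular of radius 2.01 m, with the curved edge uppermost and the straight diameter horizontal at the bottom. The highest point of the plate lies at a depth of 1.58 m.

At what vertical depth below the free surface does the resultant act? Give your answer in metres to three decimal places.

h_p = 2.840 m

γ = ρg = 805 × 9.81 / 1000 = 7.89705 kN/m³.
The centroid lies 4r/(3π) = 0.85307 m above the diameter, so r − 4r/(3π) = 2.01 − 0.85307 = 1.15693 m below the topmost point, so the centroid depth is h_c = 1.58 + 1.15693 = 2.73693 m.
A = πr²/2 = π × 2.01²/2 = 6.34617 m².
Resultant F = γ·h_c·A = 7.89705 × 2.73693 × 6.34617 = 137.164 kN.
I_c = (π/8 − 8/(9π))·r⁴ = 0.109757 × 2.01⁴ = 1.7915 m⁴.
Centre of pressure: y_p = y_c + I_c/(y_c·A) = 2.73693 + 1.7915/(2.73693 × 6.34617) = 2.73693 + 0.103143 = 2.84007 m along the plane.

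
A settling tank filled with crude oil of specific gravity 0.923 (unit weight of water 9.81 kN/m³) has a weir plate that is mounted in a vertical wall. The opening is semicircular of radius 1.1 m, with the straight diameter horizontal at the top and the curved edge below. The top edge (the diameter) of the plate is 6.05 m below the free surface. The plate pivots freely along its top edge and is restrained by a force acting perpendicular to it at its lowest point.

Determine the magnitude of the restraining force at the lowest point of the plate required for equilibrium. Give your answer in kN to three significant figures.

γ = 0.923 × 9.81 = 9.05463 kN/m³.
The centroid of a semicircle lies 4r/(3π) = 0.466854 m from the diameter, here below the top edge, so the centroid depth is h_c = 6.05 + 0.466854 = 6.51685 m.
A = πr²/2 = π × 1.1²/2 = 1.90066 m².
Resultant F = γ·h_c·A = 9.05463 × 6.51685 × 1.90066 = 112.154 kN.
I_c = (π/8 − 8/(9π))·r⁴ = 0.109757 × 1.1⁴ = 0.160695 m⁴.
Centre of pressure: y_p = y_c + I_c/(y_c·A) = 6.51685 + 0.160695/(6.51685 × 1.90066) = 6.51685 + 0.0129736 = 6.52982 m along the plane.
The resultant acts 0.466854 + 0.0129736 = 0.479828 m (along the plate) below the hinge at the top edge, so the moment about the hinge is M = F × 0.479828 = 112.154 × 0.479828 = 53.8146 kN·m.
A normal force at the bottom, 1.1 m from the hinge, must supply this moment: P = 53.8146/1.1 = 48.9224 kN.

P ≈ 48.9 kN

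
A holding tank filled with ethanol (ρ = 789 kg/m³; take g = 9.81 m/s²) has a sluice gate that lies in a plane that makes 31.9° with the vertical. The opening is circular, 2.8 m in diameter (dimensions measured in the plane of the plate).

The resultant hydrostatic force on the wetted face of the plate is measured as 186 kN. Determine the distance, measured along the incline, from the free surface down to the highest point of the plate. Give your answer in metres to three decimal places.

γ = ρg = 789 × 9.81 / 1000 = 7.74009 kN/m³.
A = π(1.4)² = 6.15752 m².
From F = γ·h_c·A, the centroid depth is h_c = 186/(7.74009 × 6.15752) = 3.90266 m.
The plate makes 31.9° with the vertical, i.e. θ = 90° − 31.9° = 58.1° to the horizontal. Measuring y along the incline from the free-surface line, vertical depth h = y·sinθ with sinθ = 0.848972.
Along the incline, y_c = h_c/sinθ = 3.90266/0.848972 = 4.59692 m.
The centroid is at the centre, 1.4 m below the top of the plate, so the highest point sits at y_top = 4.59692 − 1.4 = 3.19692 m along the incline.

y_top ≈ 3.197 m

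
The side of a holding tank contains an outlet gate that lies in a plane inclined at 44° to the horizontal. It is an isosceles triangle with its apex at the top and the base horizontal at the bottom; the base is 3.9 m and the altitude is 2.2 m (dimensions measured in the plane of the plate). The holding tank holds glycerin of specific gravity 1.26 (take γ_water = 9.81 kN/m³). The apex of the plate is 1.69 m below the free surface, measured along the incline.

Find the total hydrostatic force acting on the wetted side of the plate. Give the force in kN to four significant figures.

F ≈ 116.3 kN

γ = 1.26 × 9.81 = 12.3606 kN/m³.
Let θ = 44° be the plate's angle to the horizontal; measure y along the incline from where the plane meets the free surface. Vertical depth h = y·sinθ with sinθ = 0.694658.
With the apex up, the centroid sits 2h/3 = 2 × 2.2/3 = 1.46667 m below the apex, so y_c = 1.69 + 1.46667 = 3.15667 m and h_c = 3.15667 × 0.694658 = 2.19281 m.
A = ½ × 3.9 × 2.2 = 4.29 m².
Resultant F = γ·h_c·A = 12.3606 × 2.19281 × 4.29 = 116.278 kN.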